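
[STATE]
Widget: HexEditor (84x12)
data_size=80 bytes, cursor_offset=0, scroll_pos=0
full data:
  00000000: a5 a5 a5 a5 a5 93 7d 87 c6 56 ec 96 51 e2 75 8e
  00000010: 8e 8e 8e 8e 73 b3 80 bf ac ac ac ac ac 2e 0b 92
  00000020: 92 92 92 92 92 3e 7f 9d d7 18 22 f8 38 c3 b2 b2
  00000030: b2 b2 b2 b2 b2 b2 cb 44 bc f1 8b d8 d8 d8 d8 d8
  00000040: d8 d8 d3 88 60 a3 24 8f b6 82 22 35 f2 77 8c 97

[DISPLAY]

00000000  A5 a5 a5 a5 a5 93 7d 87  c6 56 ec 96 51 e2 75 8e  |......}..V..Q.u.|      
00000010  8e 8e 8e 8e 73 b3 80 bf  ac ac ac ac ac 2e 0b 92  |....s...........|      
00000020  92 92 92 92 92 3e 7f 9d  d7 18 22 f8 38 c3 b2 b2  |.....>....".8...|      
00000030  b2 b2 b2 b2 b2 b2 cb 44  bc f1 8b d8 d8 d8 d8 d8  |.......D........|      
00000040  d8 d8 d3 88 60 a3 24 8f  b6 82 22 35 f2 77 8c 97  |....`.$..."5.w..|      
                                                                                    
                                                                                    
                                                                                    
                                                                                    
                                                                                    
                                                                                    
                                                                                    


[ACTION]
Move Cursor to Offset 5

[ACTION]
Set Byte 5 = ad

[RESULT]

00000000  a5 a5 a5 a5 a5 AD 7d 87  c6 56 ec 96 51 e2 75 8e  |......}..V..Q.u.|      
00000010  8e 8e 8e 8e 73 b3 80 bf  ac ac ac ac ac 2e 0b 92  |....s...........|      
00000020  92 92 92 92 92 3e 7f 9d  d7 18 22 f8 38 c3 b2 b2  |.....>....".8...|      
00000030  b2 b2 b2 b2 b2 b2 cb 44  bc f1 8b d8 d8 d8 d8 d8  |.......D........|      
00000040  d8 d8 d3 88 60 a3 24 8f  b6 82 22 35 f2 77 8c 97  |....`.$..."5.w..|      
                                                                                    
                                                                                    
                                                                                    
                                                                                    
                                                                                    
                                                                                    
                                                                                    


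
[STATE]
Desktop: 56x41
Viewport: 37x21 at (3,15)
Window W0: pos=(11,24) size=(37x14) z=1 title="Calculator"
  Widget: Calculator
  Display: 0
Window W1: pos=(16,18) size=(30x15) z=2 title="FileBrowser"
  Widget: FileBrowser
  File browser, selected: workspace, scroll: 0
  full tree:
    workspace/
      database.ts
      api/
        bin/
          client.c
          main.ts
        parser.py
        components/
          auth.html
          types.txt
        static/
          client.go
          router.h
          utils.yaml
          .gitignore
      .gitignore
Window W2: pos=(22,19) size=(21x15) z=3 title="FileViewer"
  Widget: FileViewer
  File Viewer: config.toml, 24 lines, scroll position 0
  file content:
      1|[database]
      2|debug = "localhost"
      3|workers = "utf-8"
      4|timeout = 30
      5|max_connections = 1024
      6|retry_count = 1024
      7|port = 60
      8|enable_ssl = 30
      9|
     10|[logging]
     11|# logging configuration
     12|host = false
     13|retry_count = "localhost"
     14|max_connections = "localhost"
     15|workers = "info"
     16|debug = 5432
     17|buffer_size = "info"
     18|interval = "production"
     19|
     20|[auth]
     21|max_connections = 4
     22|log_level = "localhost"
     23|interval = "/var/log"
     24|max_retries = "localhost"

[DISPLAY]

                                     
                                     
                                     
             ┏━━━━━━━━━━━━━━━━━━━━━━━
             ┃ File┏━━━━━━━━━━━━━━━━━
             ┠─────┃ FileViewer      
             ┃> [-]┠─────────────────
             ┃    d┃[database]       
             ┃    [┃debug = "localhos
        ┏━━━━┃    .┃workers = "utf-8"
        ┃ Cal┃     ┃timeout = 30     
        ┠────┃     ┃max_connections =
        ┃    ┃     ┃retry_count = 102
        ┃┌───┃     ┃port = 60        
        ┃│ 7 ┃     ┃enable_ssl = 30  
        ┃├───┃     ┃                 
        ┃│ 4 ┃     ┃[logging]        
        ┃├───┗━━━━━┃# logging configu
        ┃│ 1 │ 2 │ ┗━━━━━━━━━━━━━━━━━
        ┃├───┼───┼───┼───┤           
        ┃│ 0 │ . │ = │ + │           


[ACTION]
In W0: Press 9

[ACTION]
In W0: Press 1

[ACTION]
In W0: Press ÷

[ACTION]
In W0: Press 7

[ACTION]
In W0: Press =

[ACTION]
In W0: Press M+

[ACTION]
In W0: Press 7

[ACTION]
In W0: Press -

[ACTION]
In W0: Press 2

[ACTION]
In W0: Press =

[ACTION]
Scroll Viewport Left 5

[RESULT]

                                     
                                     
                                     
                ┏━━━━━━━━━━━━━━━━━━━━
                ┃ File┏━━━━━━━━━━━━━━
                ┠─────┃ FileViewer   
                ┃> [-]┠──────────────
                ┃    d┃[database]    
                ┃    [┃debug = "local
           ┏━━━━┃    .┃workers = "utf
           ┃ Cal┃     ┃timeout = 30  
           ┠────┃     ┃max_connection
           ┃    ┃     ┃retry_count = 
           ┃┌───┃     ┃port = 60     
           ┃│ 7 ┃     ┃enable_ssl = 3
           ┃├───┃     ┃              
           ┃│ 4 ┃     ┃[logging]     
           ┃├───┗━━━━━┃# logging conf
           ┃│ 1 │ 2 │ ┗━━━━━━━━━━━━━━
           ┃├───┼───┼───┼───┤        
           ┃│ 0 │ . │ = │ + │        


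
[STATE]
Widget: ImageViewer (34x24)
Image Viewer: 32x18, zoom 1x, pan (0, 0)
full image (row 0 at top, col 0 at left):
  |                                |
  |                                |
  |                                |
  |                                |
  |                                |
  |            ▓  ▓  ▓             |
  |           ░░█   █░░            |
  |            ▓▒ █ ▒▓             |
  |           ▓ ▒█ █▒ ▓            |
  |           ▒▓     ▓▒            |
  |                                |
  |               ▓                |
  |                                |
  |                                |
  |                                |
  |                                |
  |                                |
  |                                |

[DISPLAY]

                                  
                                  
                                  
                                  
                                  
            ▓  ▓  ▓               
           ░░█   █░░              
            ▓▒ █ ▒▓               
           ▓ ▒█ █▒ ▓              
           ▒▓     ▓▒              
                                  
               ▓                  
                                  
                                  
                                  
                                  
                                  
                                  
                                  
                                  
                                  
                                  
                                  
                                  


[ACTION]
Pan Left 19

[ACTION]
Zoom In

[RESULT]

                                  
                                  
                                  
                                  
                                  
                                  
                                  
                                  
                                  
                                  
                        ▓▓    ▓▓  
                        ▓▓    ▓▓  
                      ░░░░██      
                      ░░░░██      
                        ▓▓▒▒  ██  
                        ▓▓▒▒  ██  
                      ▓▓  ▒▒██  ██
                      ▓▓  ▒▒██  ██
                      ▒▒▓▓        
                      ▒▒▓▓        
                                  
                                  
                              ▓▓  
                              ▓▓  


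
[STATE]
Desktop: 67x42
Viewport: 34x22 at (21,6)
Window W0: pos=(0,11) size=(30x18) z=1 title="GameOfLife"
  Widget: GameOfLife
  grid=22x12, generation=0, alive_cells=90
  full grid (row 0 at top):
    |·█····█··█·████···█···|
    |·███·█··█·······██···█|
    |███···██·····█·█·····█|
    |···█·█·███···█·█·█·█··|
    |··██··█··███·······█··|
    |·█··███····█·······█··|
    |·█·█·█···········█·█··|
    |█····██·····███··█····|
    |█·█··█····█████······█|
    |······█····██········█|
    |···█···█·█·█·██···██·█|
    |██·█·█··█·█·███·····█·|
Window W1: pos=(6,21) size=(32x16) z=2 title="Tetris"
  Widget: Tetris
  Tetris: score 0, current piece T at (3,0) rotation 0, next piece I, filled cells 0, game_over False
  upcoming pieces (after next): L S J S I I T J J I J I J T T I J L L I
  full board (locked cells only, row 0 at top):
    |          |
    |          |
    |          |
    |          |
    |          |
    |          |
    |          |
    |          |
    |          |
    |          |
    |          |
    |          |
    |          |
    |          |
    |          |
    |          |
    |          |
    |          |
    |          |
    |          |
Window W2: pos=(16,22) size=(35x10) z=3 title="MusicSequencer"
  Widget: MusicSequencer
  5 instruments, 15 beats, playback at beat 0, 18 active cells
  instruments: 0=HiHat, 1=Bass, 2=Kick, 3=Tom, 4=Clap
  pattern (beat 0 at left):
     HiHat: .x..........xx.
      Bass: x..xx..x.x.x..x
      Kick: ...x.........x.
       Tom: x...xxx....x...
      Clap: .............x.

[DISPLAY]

                                  
                                  
                                  
                                  
                                  
━━━━━━━━┓                         
        ┃                         
────────┨                         
        ┃                         
··      ┃                         
·█      ┃                         
·█      ┃                         
··      ┃                         
··      ┃                         
··      ┃                         
━━━━━━━━━━━━━━━━┓                 
━━━━━━━━━━━━━━━━━━━━━━━━━━━━━┓    
icSequencer                  ┃    
─────────────────────────────┨    
  ▼12345678901234            ┃    
at·█··········██·            ┃    
ss█··██··█·█·█··█            ┃    


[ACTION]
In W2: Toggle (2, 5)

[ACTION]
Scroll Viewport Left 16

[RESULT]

                                  
                                  
                                  
                                  
                                  
━━━━━━━━━━━━━━━━━━━━━━━━┓         
eOfLife                 ┃         
────────────────────────┨         
 0                      ┃         
··█··█·████···█···      ┃         
·█··█·······██···█      ┃         
··██·····█·█·····█      ┃         
·█·███···█·█·█·█··      ┃         
··█··███·······█··      ┃         
███····█·······█··      ┃         
·┏━━━━━━━━━━━━━━━━━━━━━━━━━━━━━━┓ 
·┃ Tetris  ┏━━━━━━━━━━━━━━━━━━━━━━
·┠─────────┃ MusicSequencer       
·┃         ┠──────────────────────
·┃         ┃      ▼12345678901234 
·┃         ┃ HiHat·█··········██· 
 ┃         ┃  Bass█··██··█·█·█··█ 


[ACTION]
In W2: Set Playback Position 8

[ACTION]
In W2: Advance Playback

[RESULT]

                                  
                                  
                                  
                                  
                                  
━━━━━━━━━━━━━━━━━━━━━━━━┓         
eOfLife                 ┃         
────────────────────────┨         
 0                      ┃         
··█··█·████···█···      ┃         
·█··█·······██···█      ┃         
··██·····█·█·····█      ┃         
·█·███···█·█·█·█··      ┃         
··█··███·······█··      ┃         
███····█·······█··      ┃         
·┏━━━━━━━━━━━━━━━━━━━━━━━━━━━━━━┓ 
·┃ Tetris  ┏━━━━━━━━━━━━━━━━━━━━━━
·┠─────────┃ MusicSequencer       
·┃         ┠──────────────────────
·┃         ┃      012345678▼01234 
·┃         ┃ HiHat·█··········██· 
 ┃         ┃  Bass█··██··█·█·█··█ 


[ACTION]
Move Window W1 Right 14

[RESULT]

                                  
                                  
                                  
                                  
                                  
━━━━━━━━━━━━━━━━━━━━━━━━┓         
eOfLife                 ┃         
────────────────────────┨         
 0                      ┃         
··█··█·████···█···      ┃         
·█··█·······██···█      ┃         
··██·····█·█·····█      ┃         
·█·███···█·█·█·█··      ┃         
··█··███·······█··      ┃         
███····█·······█··      ┃         
·█···········█·┏━━━━━━━━━━━━━━━━━━
·██·····███┏━━━━━━━━━━━━━━━━━━━━━━
·█····█████┃ MusicSequencer       
··█····██··┠──────────────────────
···█·█·█·██┃      012345678▼01234 
·█··█·█·███┃ HiHat·█··········██· 
           ┃  Bass█··██··█·█·█··█ 


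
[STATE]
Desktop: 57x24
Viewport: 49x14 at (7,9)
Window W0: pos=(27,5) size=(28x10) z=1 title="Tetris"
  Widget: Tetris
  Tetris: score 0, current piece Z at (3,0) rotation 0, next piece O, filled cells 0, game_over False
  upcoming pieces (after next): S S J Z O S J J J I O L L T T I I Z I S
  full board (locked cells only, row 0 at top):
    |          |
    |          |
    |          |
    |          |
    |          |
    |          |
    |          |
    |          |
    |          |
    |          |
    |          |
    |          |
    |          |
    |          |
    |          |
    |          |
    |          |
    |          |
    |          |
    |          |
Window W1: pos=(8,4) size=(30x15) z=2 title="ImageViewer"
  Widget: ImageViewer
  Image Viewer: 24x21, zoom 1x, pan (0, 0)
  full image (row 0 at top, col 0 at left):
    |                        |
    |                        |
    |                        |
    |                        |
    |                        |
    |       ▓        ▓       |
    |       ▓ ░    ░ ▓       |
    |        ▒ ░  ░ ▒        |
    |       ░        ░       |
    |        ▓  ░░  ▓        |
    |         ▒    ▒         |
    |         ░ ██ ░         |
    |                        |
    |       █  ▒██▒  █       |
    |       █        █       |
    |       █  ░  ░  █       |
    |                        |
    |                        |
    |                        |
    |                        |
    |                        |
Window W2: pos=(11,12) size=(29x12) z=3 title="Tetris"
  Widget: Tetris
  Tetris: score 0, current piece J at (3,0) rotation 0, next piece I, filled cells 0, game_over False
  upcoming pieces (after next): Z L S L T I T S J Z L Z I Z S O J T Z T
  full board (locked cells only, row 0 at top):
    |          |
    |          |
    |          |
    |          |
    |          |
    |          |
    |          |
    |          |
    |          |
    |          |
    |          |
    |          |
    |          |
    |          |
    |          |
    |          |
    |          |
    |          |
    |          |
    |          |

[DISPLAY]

 ┃                            ┃│▓▓             ┃ 
 ┃                            ┃│▓▓             ┃ 
 ┃                            ┃│               ┃ 
 ┃  ┏━━━━━━━━━━━━━━━━━━━━━━━━━━━┓              ┃ 
 ┃  ┃ Tetris                    ┃              ┃ 
 ┃  ┠───────────────────────────┨━━━━━━━━━━━━━━┛ 
 ┃  ┃          │Next:           ┃                
 ┃  ┃          │████            ┃                
 ┃  ┃          │                ┃                
 ┗━━┃          │                ┃                
    ┃          │                ┃                
    ┃          │                ┃                
    ┃          │Score:          ┃                
    ┃          │0               ┃                


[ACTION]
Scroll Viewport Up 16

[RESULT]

                                                 
                                                 
                                                 
                                                 
 ┏━━━━━━━━━━━━━━━━━━━━━━━━━━━━┓                  
 ┃ ImageViewer                ┃━━━━━━━━━━━━━━━━┓ 
 ┠────────────────────────────┨                ┃ 
 ┃                            ┃────────────────┨ 
 ┃                            ┃│Next:          ┃ 
 ┃                            ┃│▓▓             ┃ 
 ┃                            ┃│▓▓             ┃ 
 ┃                            ┃│               ┃ 
 ┃  ┏━━━━━━━━━━━━━━━━━━━━━━━━━━━┓              ┃ 
 ┃  ┃ Tetris                    ┃              ┃ 


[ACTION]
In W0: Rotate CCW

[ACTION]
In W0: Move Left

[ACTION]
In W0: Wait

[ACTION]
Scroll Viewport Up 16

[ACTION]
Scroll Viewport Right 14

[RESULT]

                                                 
                                                 
                                                 
                                                 
┏━━━━━━━━━━━━━━━━━━━━━━━━━━━━┓                   
┃ ImageViewer                ┃━━━━━━━━━━━━━━━━┓  
┠────────────────────────────┨                ┃  
┃                            ┃────────────────┨  
┃                            ┃│Next:          ┃  
┃                            ┃│▓▓             ┃  
┃                            ┃│▓▓             ┃  
┃                            ┃│               ┃  
┃  ┏━━━━━━━━━━━━━━━━━━━━━━━━━━━┓              ┃  
┃  ┃ Tetris                    ┃              ┃  


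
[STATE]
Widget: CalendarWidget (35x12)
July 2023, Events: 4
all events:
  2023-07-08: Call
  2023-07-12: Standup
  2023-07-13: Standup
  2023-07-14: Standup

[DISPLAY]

             July 2023             
Mo Tu We Th Fr Sa Su               
                1  2               
 3  4  5  6  7  8*  9              
10 11 12* 13* 14* 15 16            
17 18 19 20 21 22 23               
24 25 26 27 28 29 30               
31                                 
                                   
                                   
                                   
                                   


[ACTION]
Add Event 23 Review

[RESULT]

             July 2023             
Mo Tu We Th Fr Sa Su               
                1  2               
 3  4  5  6  7  8*  9              
10 11 12* 13* 14* 15 16            
17 18 19 20 21 22 23*              
24 25 26 27 28 29 30               
31                                 
                                   
                                   
                                   
                                   


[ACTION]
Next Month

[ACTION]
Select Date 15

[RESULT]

            August 2023            
Mo Tu We Th Fr Sa Su               
    1  2  3  4  5  6               
 7  8  9 10 11 12 13               
14 [15] 16 17 18 19 20             
21 22 23 24 25 26 27               
28 29 30 31                        
                                   
                                   
                                   
                                   
                                   


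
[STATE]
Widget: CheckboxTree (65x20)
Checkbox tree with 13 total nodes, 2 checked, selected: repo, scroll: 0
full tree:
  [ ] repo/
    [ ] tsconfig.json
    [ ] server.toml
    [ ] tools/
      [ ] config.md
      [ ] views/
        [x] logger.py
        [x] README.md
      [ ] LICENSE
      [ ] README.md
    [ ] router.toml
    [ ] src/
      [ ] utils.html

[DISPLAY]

>[-] repo/                                                       
   [ ] tsconfig.json                                             
   [ ] server.toml                                               
   [-] tools/                                                    
     [ ] config.md                                               
     [x] views/                                                  
       [x] logger.py                                             
       [x] README.md                                             
     [ ] LICENSE                                                 
     [ ] README.md                                               
   [ ] router.toml                                               
   [ ] src/                                                      
     [ ] utils.html                                              
                                                                 
                                                                 
                                                                 
                                                                 
                                                                 
                                                                 
                                                                 


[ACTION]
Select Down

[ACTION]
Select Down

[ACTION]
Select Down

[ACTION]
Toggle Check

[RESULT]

 [-] repo/                                                       
   [ ] tsconfig.json                                             
   [ ] server.toml                                               
>  [x] tools/                                                    
     [x] config.md                                               
     [x] views/                                                  
       [x] logger.py                                             
       [x] README.md                                             
     [x] LICENSE                                                 
     [x] README.md                                               
   [ ] router.toml                                               
   [ ] src/                                                      
     [ ] utils.html                                              
                                                                 
                                                                 
                                                                 
                                                                 
                                                                 
                                                                 
                                                                 


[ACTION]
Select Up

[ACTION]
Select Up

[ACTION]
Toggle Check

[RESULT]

 [-] repo/                                                       
>  [x] tsconfig.json                                             
   [ ] server.toml                                               
   [x] tools/                                                    
     [x] config.md                                               
     [x] views/                                                  
       [x] logger.py                                             
       [x] README.md                                             
     [x] LICENSE                                                 
     [x] README.md                                               
   [ ] router.toml                                               
   [ ] src/                                                      
     [ ] utils.html                                              
                                                                 
                                                                 
                                                                 
                                                                 
                                                                 
                                                                 
                                                                 


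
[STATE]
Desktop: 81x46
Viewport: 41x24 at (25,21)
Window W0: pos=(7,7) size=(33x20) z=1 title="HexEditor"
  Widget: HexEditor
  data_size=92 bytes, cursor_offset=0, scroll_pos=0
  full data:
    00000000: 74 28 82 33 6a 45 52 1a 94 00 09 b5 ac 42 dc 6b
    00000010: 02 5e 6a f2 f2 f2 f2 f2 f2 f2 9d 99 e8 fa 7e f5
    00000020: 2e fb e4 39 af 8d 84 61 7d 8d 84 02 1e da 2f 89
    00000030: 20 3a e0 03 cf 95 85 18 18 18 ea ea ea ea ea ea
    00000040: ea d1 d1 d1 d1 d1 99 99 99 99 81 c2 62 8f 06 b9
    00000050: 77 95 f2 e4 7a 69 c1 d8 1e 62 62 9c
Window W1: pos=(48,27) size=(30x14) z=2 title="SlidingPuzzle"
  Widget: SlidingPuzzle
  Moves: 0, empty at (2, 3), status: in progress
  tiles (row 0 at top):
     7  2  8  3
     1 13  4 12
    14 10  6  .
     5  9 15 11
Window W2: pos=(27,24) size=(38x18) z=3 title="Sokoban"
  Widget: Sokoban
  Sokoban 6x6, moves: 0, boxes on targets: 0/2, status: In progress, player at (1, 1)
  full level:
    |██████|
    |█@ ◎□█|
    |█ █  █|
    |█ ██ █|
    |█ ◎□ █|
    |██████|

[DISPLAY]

              ┃                          
              ┃                          
              ┃                          
  ┏━━━━━━━━━━━━━━━━━━━━━━━━━━━━━━━━━━━━┓ 
  ┃ Sokoban                            ┃ 
━━┠────────────────────────────────────┨ 
  ┃██████                              ┃━
  ┃█@ ◎□█                              ┃ 
  ┃█ █  █                              ┃─
  ┃█ ██ █                              ┃─
  ┃█ ◎□ █                              ┃ 
  ┃██████                              ┃─
  ┃Moves: 0  0/2                       ┃ 
  ┃                                    ┃─
  ┃                                    ┃ 
  ┃                                    ┃─
  ┃                                    ┃ 
  ┃                                    ┃─
  ┃                                    ┃ 
  ┃                                    ┃━
  ┗━━━━━━━━━━━━━━━━━━━━━━━━━━━━━━━━━━━━┛ 
                                         
                                         
                                         


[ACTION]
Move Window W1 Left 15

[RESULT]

              ┃                          
              ┃                          
              ┃                          
  ┏━━━━━━━━━━━━━━━━━━━━━━━━━━━━━━━━━━━━┓ 
  ┃ Sokoban                            ┃ 
━━┠────────────────────────────────────┨ 
  ┃██████                              ┃ 
  ┃█@ ◎□█                              ┃ 
  ┃█ █  █                              ┃ 
  ┃█ ██ █                              ┃ 
  ┃█ ◎□ █                              ┃ 
  ┃██████                              ┃ 
  ┃Moves: 0  0/2                       ┃ 
  ┃                                    ┃ 
  ┃                                    ┃ 
  ┃                                    ┃ 
  ┃                                    ┃ 
  ┃                                    ┃ 
  ┃                                    ┃ 
  ┃                                    ┃ 
  ┗━━━━━━━━━━━━━━━━━━━━━━━━━━━━━━━━━━━━┛ 
                                         
                                         
                                         


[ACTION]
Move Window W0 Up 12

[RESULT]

                                         
                                         
                                         
  ┏━━━━━━━━━━━━━━━━━━━━━━━━━━━━━━━━━━━━┓ 
  ┃ Sokoban                            ┃ 
  ┠────────────────────────────────────┨ 
  ┃██████                              ┃ 
  ┃█@ ◎□█                              ┃ 
  ┃█ █  █                              ┃ 
  ┃█ ██ █                              ┃ 
  ┃█ ◎□ █                              ┃ 
  ┃██████                              ┃ 
  ┃Moves: 0  0/2                       ┃ 
  ┃                                    ┃ 
  ┃                                    ┃ 
  ┃                                    ┃ 
  ┃                                    ┃ 
  ┃                                    ┃ 
  ┃                                    ┃ 
  ┃                                    ┃ 
  ┗━━━━━━━━━━━━━━━━━━━━━━━━━━━━━━━━━━━━┛ 
                                         
                                         
                                         


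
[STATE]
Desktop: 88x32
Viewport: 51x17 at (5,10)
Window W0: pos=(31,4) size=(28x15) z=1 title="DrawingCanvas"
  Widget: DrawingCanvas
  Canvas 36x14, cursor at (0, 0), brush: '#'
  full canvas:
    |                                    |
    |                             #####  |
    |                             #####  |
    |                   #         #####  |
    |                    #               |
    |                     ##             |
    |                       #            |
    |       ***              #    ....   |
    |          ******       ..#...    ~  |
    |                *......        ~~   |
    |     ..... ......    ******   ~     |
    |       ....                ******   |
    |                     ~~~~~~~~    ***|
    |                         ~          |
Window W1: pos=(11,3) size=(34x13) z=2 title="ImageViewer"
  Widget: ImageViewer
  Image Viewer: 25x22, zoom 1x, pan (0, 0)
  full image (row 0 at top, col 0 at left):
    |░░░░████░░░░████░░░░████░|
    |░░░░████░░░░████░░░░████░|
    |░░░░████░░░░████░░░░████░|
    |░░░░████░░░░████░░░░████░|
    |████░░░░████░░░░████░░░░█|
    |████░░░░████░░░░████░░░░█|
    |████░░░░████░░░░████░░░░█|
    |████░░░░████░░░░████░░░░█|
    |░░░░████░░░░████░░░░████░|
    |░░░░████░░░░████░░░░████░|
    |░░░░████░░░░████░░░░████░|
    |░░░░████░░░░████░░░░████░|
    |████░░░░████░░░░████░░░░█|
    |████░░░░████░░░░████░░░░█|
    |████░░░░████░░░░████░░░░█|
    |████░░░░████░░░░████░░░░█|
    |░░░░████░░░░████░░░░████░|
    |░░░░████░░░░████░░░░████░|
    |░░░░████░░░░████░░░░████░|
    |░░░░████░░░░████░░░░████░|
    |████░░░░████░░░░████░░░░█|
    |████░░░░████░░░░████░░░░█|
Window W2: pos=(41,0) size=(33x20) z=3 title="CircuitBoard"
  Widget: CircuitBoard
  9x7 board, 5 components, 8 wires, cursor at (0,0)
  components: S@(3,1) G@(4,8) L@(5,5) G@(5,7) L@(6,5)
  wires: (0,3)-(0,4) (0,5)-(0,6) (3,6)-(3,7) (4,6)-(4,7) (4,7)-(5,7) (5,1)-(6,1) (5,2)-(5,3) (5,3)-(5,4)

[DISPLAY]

      ┃████░░░░████░░░░████░░░░█    ┃3       S     
      ┃████░░░░████░░░░████░░░░█    ┃              
      ┃████░░░░████░░░░████░░░░█    ┃4             
      ┃████░░░░████░░░░████░░░░█    ┃              
      ┃░░░░████░░░░████░░░░████░    ┃5       ·   · 
      ┗━━━━━━━━━━━━━━━━━━━━━━━━━━━━━┃        │     
                          ┃         ┃6       ·     
                          ┃     ....┃Cursor: (0,0) 
                          ┗━━━━━━━━━┃              
                                    ┗━━━━━━━━━━━━━━
                                                   
                                                   
                                                   
                                                   
                                                   
                                                   
                                                   


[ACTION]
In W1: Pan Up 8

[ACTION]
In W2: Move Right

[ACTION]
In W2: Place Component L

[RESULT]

      ┃████░░░░████░░░░████░░░░█    ┃3       S     
      ┃████░░░░████░░░░████░░░░█    ┃              
      ┃████░░░░████░░░░████░░░░█    ┃4             
      ┃████░░░░████░░░░████░░░░█    ┃              
      ┃░░░░████░░░░████░░░░████░    ┃5       ·   · 
      ┗━━━━━━━━━━━━━━━━━━━━━━━━━━━━━┃        │     
                          ┃         ┃6       ·     
                          ┃     ....┃Cursor: (0,1) 
                          ┗━━━━━━━━━┃              
                                    ┗━━━━━━━━━━━━━━
                                                   
                                                   
                                                   
                                                   
                                                   
                                                   
                                                   


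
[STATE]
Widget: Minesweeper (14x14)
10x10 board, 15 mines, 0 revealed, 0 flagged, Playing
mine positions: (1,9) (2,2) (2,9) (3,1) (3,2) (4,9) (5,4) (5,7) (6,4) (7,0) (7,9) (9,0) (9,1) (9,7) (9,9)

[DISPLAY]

■■■■■■■■■■    
■■■■■■■■■■    
■■■■■■■■■■    
■■■■■■■■■■    
■■■■■■■■■■    
■■■■■■■■■■    
■■■■■■■■■■    
■■■■■■■■■■    
■■■■■■■■■■    
■■■■■■■■■■    
              
              
              
              


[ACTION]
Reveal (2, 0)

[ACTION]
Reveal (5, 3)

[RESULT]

■■■■■■■■■■    
■■■■■■■■■■    
1■■■■■■■■■    
■■■■■■■■■■    
■■■■■■■■■■    
■■■2■■■■■■    
■■■■■■■■■■    
■■■■■■■■■■    
■■■■■■■■■■    
■■■■■■■■■■    
              
              
              
              


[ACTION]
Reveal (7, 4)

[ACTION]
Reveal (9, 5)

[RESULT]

■■■■■■■■■■    
■■■■■■■■■■    
1■■■■■■■■■    
■■■■■■■■■■    
1222■■■■■■    
   2■■■■■■    
11 2■2112■    
■1 111  1■    
■31   113■    
■■1   1■■■    
              
              
              
              


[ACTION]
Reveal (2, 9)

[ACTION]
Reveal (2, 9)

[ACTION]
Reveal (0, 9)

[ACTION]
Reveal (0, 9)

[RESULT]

■■■■■■■■■■    
■■■■■■■■■✹    
1■✹■■■■■■✹    
■✹✹■■■■■■■    
1222■■■■■✹    
   2✹■■✹■■    
11 2✹2112■    
✹1 111  1✹    
■31   113■    
✹✹1   1✹■✹    
              
              
              
              


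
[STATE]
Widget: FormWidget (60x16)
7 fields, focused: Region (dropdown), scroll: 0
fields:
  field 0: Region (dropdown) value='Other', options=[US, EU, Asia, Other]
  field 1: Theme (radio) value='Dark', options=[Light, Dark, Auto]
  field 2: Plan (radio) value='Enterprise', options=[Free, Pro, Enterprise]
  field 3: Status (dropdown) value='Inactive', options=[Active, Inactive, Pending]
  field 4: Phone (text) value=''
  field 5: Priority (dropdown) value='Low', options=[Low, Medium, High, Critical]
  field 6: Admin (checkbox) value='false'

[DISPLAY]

> Region:     [Other                                      ▼]
  Theme:      ( ) Light  (●) Dark  ( ) Auto                 
  Plan:       ( ) Free  ( ) Pro  (●) Enterprise             
  Status:     [Inactive                                   ▼]
  Phone:      [                                            ]
  Priority:   [Low                                        ▼]
  Admin:      [ ]                                           
                                                            
                                                            
                                                            
                                                            
                                                            
                                                            
                                                            
                                                            
                                                            


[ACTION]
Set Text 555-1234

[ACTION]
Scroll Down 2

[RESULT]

  Plan:       ( ) Free  ( ) Pro  (●) Enterprise             
  Status:     [Inactive                                   ▼]
  Phone:      [                                            ]
  Priority:   [Low                                        ▼]
  Admin:      [ ]                                           
                                                            
                                                            
                                                            
                                                            
                                                            
                                                            
                                                            
                                                            
                                                            
                                                            
                                                            
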